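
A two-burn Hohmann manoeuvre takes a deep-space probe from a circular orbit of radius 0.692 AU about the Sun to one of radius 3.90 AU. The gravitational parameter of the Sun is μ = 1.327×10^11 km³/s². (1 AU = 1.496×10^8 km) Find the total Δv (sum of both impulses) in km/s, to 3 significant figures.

Δv = 17.7 km/s

In km: r₁ = 0.692 × 1.496×10^8 = 1.035232×10^8 km; r₂ = 3.90 × 1.496×10^8 = 5.8344×10^8 km.
Transfer-ellipse semi-major axis a_t = (r₁ + r₂)/2 = (1.035232×10^8 + 5.8344×10^8)/2 = 3.434816×10^8 km.
Circular speed at r₁: v₁ = √(μ/r₁) = √(1.327×10^11/1.035232×10^8) = 35.80 km/s.
On the transfer ellipse at r₁, vis-viva equation gives v_p = √[μ(2/r₁ − 1/a_t)] = 46.66 km/s.
First burn Δv₁ = |v_p − v₁| = 10.86 km/s.
Circular speed at r₂: v₂ = √(μ/r₂) = 15.0813 km/s.
Transfer-orbit speed at r₂: v_a = √[μ(2/r₂ − 1/a_t)] = 8.27951 km/s.
Second burn Δv₂ = |v₂ − v_a| = 6.802 km/s.
Δv = Δv₁ + Δv₂ = 10.86 + 6.802 = 17.66 km/s.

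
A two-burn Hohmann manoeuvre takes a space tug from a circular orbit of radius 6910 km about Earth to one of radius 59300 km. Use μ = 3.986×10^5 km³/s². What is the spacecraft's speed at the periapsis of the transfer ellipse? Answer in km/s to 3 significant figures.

v = 10.2 km/s

Semi-major axis of the transfer orbit: a_t = (6910 + 59300)/2 = 33105 km.
The periapsis of the transfer ellipse is at r = 6910 km.
Vis-viva: v = √[μ(2/r − 1/a_t)] = √[3.986×10^5 × (2/6910 − 1/33105)] = 10.17 km/s.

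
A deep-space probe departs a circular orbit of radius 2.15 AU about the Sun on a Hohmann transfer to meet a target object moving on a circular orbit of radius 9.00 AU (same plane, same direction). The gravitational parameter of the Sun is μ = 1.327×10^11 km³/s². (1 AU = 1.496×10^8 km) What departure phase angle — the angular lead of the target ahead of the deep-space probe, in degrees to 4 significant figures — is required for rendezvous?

In km: r₁ = 2.15 × 1.496×10^8 = 3.2164×10^8 km; r₂ = 9.00 × 1.496×10^8 = 1.3464×10^9 km.
The Hohmann ellipse has a_t = (r₁ + r₂)/2 = 8.3402×10^8 km.
The half-period of the transfer ellipse is t = π√(a_t³/μ) = 2.07720×10^8 s.
The target's mean motion on its circular orbit is ω₂ = √(μ/r₂³) = 7.37351×10^-9 rad/s.
Angle swept by the target during transfer: ω₂·t = 1.53163 rad = 87.76°.
Arrival is 180° from departure on the ellipse, so φ = 180° − 87.76° = 92.24°.

φ = 92.24°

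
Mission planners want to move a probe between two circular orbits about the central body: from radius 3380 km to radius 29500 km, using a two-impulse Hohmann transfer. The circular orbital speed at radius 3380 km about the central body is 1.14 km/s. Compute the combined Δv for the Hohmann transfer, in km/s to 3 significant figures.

From the circular-orbit relation v² = μ/r at r = 3380 km: μ = v²r = (1.14)² × 3380 = 4392.65 km³/s².
Semi-major axis of the transfer orbit: a_t = (3380 + 29500)/2 = 16440 km.
At r₁ the circular-orbit speed is v₁ = √(μ/r₁) = 1.1400 km/s.
On the transfer ellipse at r₁, vis-viva gives v_p = √[μ(2/r₁ − 1/a_t)] = 1.5271 km/s.
First burn Δv₁ = |v_p − v₁| = 0.3871 km/s.
Circular speed at r₂: v₂ = √(μ/r₂) = 0.3859 km/s.
Transfer-orbit speed at r₂: v_a = √[μ(2/r₂ − 1/a_t)] = 0.1750 km/s.
Second burn Δv₂ = |v₂ − v_a| = 0.2109 km/s.
Total Δv = Δv₁ + Δv₂ = 0.5980 km/s.

Δv = 0.598 km/s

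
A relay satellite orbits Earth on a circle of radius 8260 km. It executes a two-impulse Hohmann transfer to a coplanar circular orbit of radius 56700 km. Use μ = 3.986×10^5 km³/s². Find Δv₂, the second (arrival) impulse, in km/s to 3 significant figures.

Transfer-ellipse semi-major axis a_t = (r₁ + r₂)/2 = (8260 + 56700)/2 = 32480 km.
On the circular orbit at r = 56700 km, v_c = √(μ/r) = 2.651 km/s.
Transfer-orbit speed at the same r (vis-viva, a = a_t): v_t = √[μ(2/r − 1/a_t)] = 1.337 km/s.
Δv₂ = |v_t − v_c| = |1.337 − 2.651| = 1.314 km/s.

Δv₂ = 1.31 km/s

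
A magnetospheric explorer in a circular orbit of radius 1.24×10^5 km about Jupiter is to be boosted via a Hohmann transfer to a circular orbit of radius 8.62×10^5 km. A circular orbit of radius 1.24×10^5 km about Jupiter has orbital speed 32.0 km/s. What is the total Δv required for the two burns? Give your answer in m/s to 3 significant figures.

From the circular-orbit relation v² = μ/r at r = 1.24×10^5 km: μ = v²r = (32.0)² × 1.24×10^5 = 1.26976×10^8 km³/s².
The Hohmann ellipse has a_t = (r₁ + r₂)/2 = 4.930×10^5 km.
At r₁ the circular-orbit speed is v₁ = √(μ/r₁) = 32.00 km/s.
Transfer-orbit speed at r₁ (v² = μ(2/r − 1/a)): v_p = √[μ(2/r₁ − 1/a_t)] = 42.31 km/s.
First burn Δv₁ = |v_p − v₁| = 10.31 km/s.
Circular speed at r₂: v₂ = √(μ/r₂) = 12.137 km/s.
Transfer-orbit speed at r₂: v_a = √[μ(2/r₂ − 1/a_t)] = 6.0869 km/s.
Second burn Δv₂ = |v₂ − v_a| = 6.050 km/s.
Δv = Δv₁ + Δv₂ = 10.31 + 6.050 = 16.36 km/s.

Δv = 16400 m/s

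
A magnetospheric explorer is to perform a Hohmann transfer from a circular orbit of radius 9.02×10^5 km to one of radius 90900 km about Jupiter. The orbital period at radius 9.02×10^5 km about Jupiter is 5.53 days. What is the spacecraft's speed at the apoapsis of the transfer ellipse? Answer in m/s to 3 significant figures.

From Kepler's third law T² = 4π²r³/μ at r = 9.02×10^5 km, T = 5.53 days = 5.53 × 86400 s = 4.77792×10^5 s: μ = 4π²r³/T² = 1.26912×10^8 km³/s².
The Hohmann ellipse has a_t = (r₁ + r₂)/2 = 4.9645×10^5 km.
At apoapsis, r = 9.020×10^5 km.
Applying v² = μ(2/r − 1/a_t): v = 5.076 km/s.

v = 5080 m/s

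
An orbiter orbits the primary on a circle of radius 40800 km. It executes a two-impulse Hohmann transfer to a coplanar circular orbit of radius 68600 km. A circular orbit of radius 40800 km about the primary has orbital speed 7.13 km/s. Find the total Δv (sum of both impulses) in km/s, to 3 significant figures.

Δv = 1.60 km/s

From the circular-orbit relation v² = μ/r at r = 40800 km: μ = v²r = (7.13)² × 40800 = 2.07415×10^6 km³/s².
Semi-major axis of the transfer orbit: a_t = (40800 + 68600)/2 = 54700 km.
At r₁ the circular-orbit speed is v₁ = √(μ/r₁) = 7.13000 km/s.
On the transfer ellipse at r₁, vis-viva gives v_p = √[μ(2/r₁ − 1/a_t)] = 7.98469 km/s.
First burn Δv₁ = |v_p − v₁| = 0.85469 km/s.
Circular speed at r₂: v₂ = √(μ/r₂) = 5.49867 km/s.
Transfer-orbit speed at r₂: v_a = √[μ(2/r₂ − 1/a_t)] = 4.74891 km/s.
Second burn Δv₂ = |v₂ − v_a| = 0.74976 km/s.
Total Δv = Δv₁ + Δv₂ = 1.604 km/s.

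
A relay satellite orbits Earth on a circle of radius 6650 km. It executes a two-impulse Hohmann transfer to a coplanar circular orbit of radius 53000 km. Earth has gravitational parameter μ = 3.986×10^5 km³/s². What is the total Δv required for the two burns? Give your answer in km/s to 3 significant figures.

The Hohmann ellipse has a_t = (r₁ + r₂)/2 = 29825 km.
Circular speed at r₁: v₁ = √(μ/r₁) = √(3.986×10^5/6650) = 7.7421 km/s.
On the transfer ellipse at r₁, v² = μ(2/r − 1/a) gives v_p = √[μ(2/r₁ − 1/a_t)] = 10.321 km/s.
First burn Δv₁ = |v_p − v₁| = 2.579 km/s.
Circular speed at r₂: v₂ = √(μ/r₂) = 2.742 km/s.
Transfer-orbit speed at r₂: v_a = √[μ(2/r₂ − 1/a_t)] = 1.295 km/s.
Second burn Δv₂ = |v₂ − v_a| = 1.447 km/s.
Total Δv = Δv₁ + Δv₂ = 4.026 km/s.

Δv = 4.03 km/s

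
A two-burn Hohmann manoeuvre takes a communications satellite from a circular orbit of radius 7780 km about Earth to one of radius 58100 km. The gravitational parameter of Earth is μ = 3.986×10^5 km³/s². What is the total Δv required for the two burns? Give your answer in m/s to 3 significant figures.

Δv = 3690 m/s

The Hohmann ellipse has a_t = (r₁ + r₂)/2 = 32940 km.
Circular speed at r₁: v₁ = √(μ/r₁) = √(3.986×10^5/7780) = 7.1578 km/s.
Transfer-orbit speed at r₁ (vis-viva equation): v_p = √[μ(2/r₁ − 1/a_t)] = 9.5062 km/s.
First burn Δv₁ = |v_p − v₁| = 2.3484 km/s.
At r₂, v₂ = √(μ/r₂) = 2.61927 km/s.
Transfer-orbit speed at r₂: v_a = √[μ(2/r₂ − 1/a_t)] = 1.27294 km/s.
Second burn Δv₂ = |v₂ − v_a| = 1.3463 km/s.
Total Δv = Δv₁ + Δv₂ = 3.695 km/s.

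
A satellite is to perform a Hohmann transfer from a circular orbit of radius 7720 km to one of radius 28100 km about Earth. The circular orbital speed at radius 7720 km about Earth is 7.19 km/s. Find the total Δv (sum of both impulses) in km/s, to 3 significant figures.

Δv = 3.11 km/s

From the circular-orbit relation v² = μ/r at r = 7720 km: μ = v²r = (7.19)² × 7720 = 3.99094×10^5 km³/s².
Semi-major axis of the transfer orbit: a_t = (7720 + 28100)/2 = 17910 km.
At r₁ the circular-orbit speed is v₁ = √(μ/r₁) = 7.190 km/s.
On the transfer ellipse at r₁, v² = μ(2/r − 1/a) gives v_p = √[μ(2/r₁ − 1/a_t)] = 9.006 km/s.
First burn Δv₁ = |v_p − v₁| = 1.816 km/s.
Circular speed at r₂: v₂ = √(μ/r₂) = 3.7686 km/s.
Transfer-orbit speed at r₂: v_a = √[μ(2/r₂ − 1/a_t)] = 2.4743 km/s.
Second burn Δv₂ = |v₂ − v_a| = 1.294 km/s.
Total Δv = Δv₁ + Δv₂ = 3.110 km/s.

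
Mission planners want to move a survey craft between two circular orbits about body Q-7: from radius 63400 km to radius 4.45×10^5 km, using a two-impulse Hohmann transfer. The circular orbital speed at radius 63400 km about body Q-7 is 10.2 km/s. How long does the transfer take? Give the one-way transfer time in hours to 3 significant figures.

From the circular-orbit relation v² = μ/r at r = 63400 km: μ = v²r = (10.2)² × 63400 = 6.59614×10^6 km³/s².
Transfer-ellipse semi-major axis a_t = (r₁ + r₂)/2 = (63400 + 4.450×10^5)/2 = 2.542×10^5 km.
Transfer time t = π√(a_t³/μ) = π√((2.542×10^5)³ / 6.59614×10^6) = 1.5677×10^5 s.
Converting: 1.5677×10^5 s ÷ 3600 s/hour = 43.5 hours.

t = 43.5 hours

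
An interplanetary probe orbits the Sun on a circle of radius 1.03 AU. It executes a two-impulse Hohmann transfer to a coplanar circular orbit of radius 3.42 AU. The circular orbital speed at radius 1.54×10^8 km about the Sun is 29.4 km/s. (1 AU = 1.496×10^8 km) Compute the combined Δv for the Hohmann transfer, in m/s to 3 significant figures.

From the circular-orbit relation v² = μ/r at r = 1.54×10^8 km: μ = v²r = (29.4)² × 1.54×10^8 = 1.33111×10^11 km³/s².
In km: r₁ = 1.03 × 1.496×10^8 = 1.54088×10^8 km; r₂ = 3.42 × 1.496×10^8 = 5.11632×10^8 km.
Transfer-ellipse semi-major axis a_t = (r₁ + r₂)/2 = (1.54088×10^8 + 5.11632×10^8)/2 = 3.3286×10^8 km.
At r₁ the circular-orbit speed is v₁ = √(μ/r₁) = 29.3916 km/s.
On the transfer ellipse at r₁, vis-viva gives v_p = √[μ(2/r₁ − 1/a_t)] = 36.4394 km/s.
First burn Δv₁ = |v_p − v₁| = 7.048 km/s.
At r₂, v₂ = √(μ/r₂) = 16.1298 km/s.
Transfer-orbit speed at r₂: v_a = √[μ(2/r₂ − 1/a_t)] = 10.9744 km/s.
Second burn Δv₂ = |v₂ − v_a| = 5.155 km/s.
Total Δv = Δv₁ + Δv₂ = 12.20 km/s.

Δv = 12200 m/s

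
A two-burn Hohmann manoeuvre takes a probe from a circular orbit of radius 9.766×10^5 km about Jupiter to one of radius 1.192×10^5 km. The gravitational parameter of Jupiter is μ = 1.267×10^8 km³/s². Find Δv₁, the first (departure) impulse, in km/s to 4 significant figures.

Δv₁ = 6.077 km/s

Transfer-ellipse semi-major axis a_t = (r₁ + r₂)/2 = (9.766×10^5 + 1.192×10^5)/2 = 5.479×10^5 km.
On the circular orbit at r = 9.766×10^5 km, v_c = √(μ/r) = 11.39 km/s.
Vis-viva on the transfer ellipse at r = 9.766×10^5 km gives v_t = √[μ(2/r − 1/a_t)] = 5.313 km/s.
Δv₁ = |v_t − v_c| = |5.313 − 11.39| = 6.077 km/s.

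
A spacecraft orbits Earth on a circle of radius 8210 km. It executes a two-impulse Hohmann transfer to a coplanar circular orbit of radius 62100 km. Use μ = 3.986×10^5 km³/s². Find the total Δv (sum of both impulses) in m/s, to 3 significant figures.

Δv = 3600 m/s

Semi-major axis of the transfer orbit: a_t = (8210 + 62100)/2 = 35155 km.
Circular speed at r₁: v₁ = √(μ/r₁) = √(3.986×10^5/8210) = 6.968 km/s.
Transfer-orbit speed at r₁ (vis-viva equation): v_p = √[μ(2/r₁ − 1/a_t)] = 9.261 km/s.
First burn Δv₁ = |v_p − v₁| = 2.293 km/s.
At r₂, v₂ = √(μ/r₂) = 2.5335 km/s.
Transfer-orbit speed at r₂: v_a = √[μ(2/r₂ − 1/a_t)] = 1.2243 km/s.
Second burn Δv₂ = |v₂ − v_a| = 1.309 km/s.
Δv = Δv₁ + Δv₂ = 2.293 + 1.309 = 3.602 km/s.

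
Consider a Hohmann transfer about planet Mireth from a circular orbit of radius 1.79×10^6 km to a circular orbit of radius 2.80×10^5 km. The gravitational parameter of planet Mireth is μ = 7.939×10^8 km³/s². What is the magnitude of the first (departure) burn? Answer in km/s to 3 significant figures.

Semi-major axis of the transfer orbit: a_t = (1.790×10^6 + 2.800×10^5)/2 = 1.035×10^6 km.
On the circular orbit at r = 1.790×10^6 km, v_c = √(μ/r) = 21.06 km/s.
Transfer-orbit speed at the same r (vis-viva, a = a_t): v_t = √[μ(2/r − 1/a_t)] = 10.95 km/s.
Δv₁ = |v_t − v_c| = |10.95 − 21.06| = 10.11 km/s.

Δv₁ = 10.1 km/s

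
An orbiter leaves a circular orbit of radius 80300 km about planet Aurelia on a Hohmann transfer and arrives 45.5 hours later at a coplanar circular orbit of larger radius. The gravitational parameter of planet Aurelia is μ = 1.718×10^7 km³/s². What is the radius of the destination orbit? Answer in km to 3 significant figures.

Transfer time t = 45.5 hours = 1.638×10^5 s, and t = π√(a_t³/μ).
So a_t = (μ t²/π²)^(1/3) = (1.718×10^7 × (1.638×10^5)² / π²)^(1/3) = 3.6012×10^5 km.
Since a_t = (r₁ + r₂)/2, r₂ = 2a_t − r₁ = 2×3.6012×10^5 − 80300 = 6.3994×10^5 km.

r₂ = 6.40×10^5 km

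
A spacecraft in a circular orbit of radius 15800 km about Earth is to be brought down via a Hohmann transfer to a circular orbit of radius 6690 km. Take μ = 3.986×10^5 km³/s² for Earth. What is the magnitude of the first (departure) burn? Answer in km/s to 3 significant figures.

Transfer-ellipse semi-major axis a_t = (r₁ + r₂)/2 = (15800 + 6690)/2 = 11245 km.
Circular speed at r = 15800 km: v_c = √(μ/r) = 5.023 km/s.
Transfer-orbit speed at the same r (vis-viva, a = a_t): v_t = √[μ(2/r − 1/a_t)] = 3.874 km/s.
Δv₁ = |v_t − v_c| = |3.874 − 5.023| = 1.149 km/s.

Δv₁ = 1.15 km/s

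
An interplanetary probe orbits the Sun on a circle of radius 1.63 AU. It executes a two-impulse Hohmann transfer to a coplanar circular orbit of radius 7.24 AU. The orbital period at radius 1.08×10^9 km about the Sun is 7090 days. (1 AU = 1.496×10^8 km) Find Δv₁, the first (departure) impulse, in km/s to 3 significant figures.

Δv₁ = 6.47 km/s

From Kepler's third law T² = 4π²r³/μ at r = 1.08×10^9 km, T = 7090 days = 7090 × 86400 s = 6.12576×10^8 s: μ = 4π²r³/T² = 1.32529×10^11 km³/s².
In km: r₁ = 1.63 × 1.496×10^8 = 2.43848×10^8 km; r₂ = 7.24 × 1.496×10^8 = 1.083104×10^9 km.
Semi-major axis of the transfer orbit: a_t = (2.43848×10^8 + 1.083104×10^9)/2 = 6.63476×10^8 km.
On the circular orbit at r = 2.43848×10^8 km, v_c = √(μ/r) = 23.31288 km/s.
Transfer-orbit speed at the same r (vis-viva, a = a_t): v_t = √[μ(2/r − 1/a_t)] = 29.78643 km/s.
Δv₁ = |v_t − v_c| = |29.78643 − 23.31288| = 6.474 km/s.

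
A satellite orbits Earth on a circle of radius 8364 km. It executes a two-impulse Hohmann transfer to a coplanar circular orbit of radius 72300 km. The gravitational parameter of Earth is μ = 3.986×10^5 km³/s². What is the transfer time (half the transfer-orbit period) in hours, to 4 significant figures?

t = 11.20 hours

The Hohmann ellipse has a_t = (r₁ + r₂)/2 = 40332 km.
Transfer time t = π√(a_t³/μ) = π√((40332)³ / 3.986×10^5) = 40305 s.
Converting: 40305 s ÷ 3600 s/hour = 11.20 hours.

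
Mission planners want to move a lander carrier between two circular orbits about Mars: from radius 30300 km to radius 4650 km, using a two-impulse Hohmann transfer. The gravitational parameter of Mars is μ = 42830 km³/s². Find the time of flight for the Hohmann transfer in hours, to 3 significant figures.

t = 9.74 hours

Semi-major axis of the transfer orbit: a_t = (30300 + 4650)/2 = 17475 km.
By Kepler's third law the transfer-orbit period is T = 2π√(a_t³/μ), so t = T/2 = 35070 s.
Converting: 35070 s ÷ 3600 s/hour = 9.74 hours.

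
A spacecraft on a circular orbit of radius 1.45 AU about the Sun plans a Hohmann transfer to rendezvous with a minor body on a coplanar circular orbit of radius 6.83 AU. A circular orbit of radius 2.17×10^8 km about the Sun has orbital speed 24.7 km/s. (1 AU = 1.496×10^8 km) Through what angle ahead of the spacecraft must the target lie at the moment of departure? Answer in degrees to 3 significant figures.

From the circular-orbit relation v² = μ/r at r = 2.17×10^8 km: μ = v²r = (24.7)² × 2.17×10^8 = 1.32390×10^11 km³/s².
In km: r₁ = 1.45 × 1.496×10^8 = 2.1692×10^8 km; r₂ = 6.83 × 1.496×10^8 = 1.021768×10^9 km.
The Hohmann ellipse has a_t = (r₁ + r₂)/2 = 6.19344×10^8 km.
The half-period of the transfer ellipse is t = π√(a_t³/μ) = 1.33083×10^8 s.
The target's mean motion on its circular orbit is ω₂ = √(μ/r₂³) = 1.11403×10^-8 rad/s.
Angle swept by the target during transfer: ω₂·t = 1.48258 rad = 84.946°.
The spacecraft traverses 180° on the transfer ellipse, so the target must lead by 180° − 84.946° = 95.1°.

φ = 95.1°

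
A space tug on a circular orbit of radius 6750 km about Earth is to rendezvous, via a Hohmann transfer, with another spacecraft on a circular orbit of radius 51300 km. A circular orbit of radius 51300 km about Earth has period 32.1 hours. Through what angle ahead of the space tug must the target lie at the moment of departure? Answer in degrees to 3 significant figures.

From Kepler's third law T² = 4π²r³/μ at r = 51300 km, T = 32.1 hours = 32.1 × 3600 s = 1.1556×10^5 s: μ = 4π²r³/T² = 3.99114×10^5 km³/s².
Semi-major axis of the transfer orbit: a_t = (6750 + 51300)/2 = 29025 km.
Transfer time t = π√(a_t³/μ) = 24590 s.
Target angular speed ω₂ = √(μ/r₂³) = 5.437×10^-5 rad/s.
Angle swept by the target during transfer: ω₂·t = 1.337 rad = 76.60°.
The space tug traverses 180° on the transfer ellipse, so the target must lead by 180° − 76.60° = 103°.

φ = 103°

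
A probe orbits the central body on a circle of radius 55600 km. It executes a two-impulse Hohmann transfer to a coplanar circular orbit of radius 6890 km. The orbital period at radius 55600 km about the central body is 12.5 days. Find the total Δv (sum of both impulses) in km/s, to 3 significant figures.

Δv = 0.478 km/s

From Kepler's third law T² = 4π²r³/μ at r = 55600 km, T = 12.5 days = 12.5 × 86400 s = 1.080×10^6 s: μ = 4π²r³/T² = 5817.50 km³/s².
Semi-major axis of the transfer orbit: a_t = (55600 + 6890)/2 = 31245 km.
Circular speed at r₁: v₁ = √(μ/r₁) = √(5817.50/55600) = 0.3235 km/s.
Transfer-orbit speed at r₁ (vis-viva equation): v_a = √[μ(2/r₁ − 1/a_t)] = 0.1519 km/s.
First burn Δv₁ = |v_a − v₁| = 0.1716 km/s.
At r₂, v₂ = √(μ/r₂) = 0.91888 km/s.
Transfer-orbit speed at r₂: v_p = √[μ(2/r₂ − 1/a_t)] = 1.2258 km/s.
Second burn Δv₂ = |v₂ − v_p| = 0.3069 km/s.
Δv = Δv₁ + Δv₂ = 0.1716 + 0.3069 = 0.4785 km/s.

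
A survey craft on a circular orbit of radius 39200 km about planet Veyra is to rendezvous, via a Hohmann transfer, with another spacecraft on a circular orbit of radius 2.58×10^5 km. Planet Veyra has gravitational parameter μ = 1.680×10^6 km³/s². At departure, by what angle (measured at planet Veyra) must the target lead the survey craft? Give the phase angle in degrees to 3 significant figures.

φ = 101°

The Hohmann ellipse has a_t = (r₁ + r₂)/2 = 1.486×10^5 km.
Transfer time t = π√(a_t³/μ) = 1.3884×10^5 s.
The target's mean motion on its circular orbit is ω₂ = √(μ/r₂³) = 9.8907×10^-6 rad/s.
Angle swept by the target during transfer: ω₂·t = 1.3732 rad = 78.68°.
The survey craft traverses 180° on the transfer ellipse, so the target must lead by 180° − 78.68° = 101°.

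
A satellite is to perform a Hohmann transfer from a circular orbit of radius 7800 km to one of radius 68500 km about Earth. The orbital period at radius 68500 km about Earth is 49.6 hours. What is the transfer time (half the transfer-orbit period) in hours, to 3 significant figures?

t = 10.3 hours

From Kepler's third law T² = 4π²r³/μ at r = 68500 km, T = 49.6 hours = 49.6 × 3600 s = 1.7856×10^5 s: μ = 4π²r³/T² = 3.97982×10^5 km³/s².
The Hohmann ellipse has a_t = (r₁ + r₂)/2 = 38150 km.
By Kepler's third law the transfer-orbit period is T = 2π√(a_t³/μ), so t = T/2 = 37110 s.
Converting: 37110 s ÷ 3600 s/hour = 10.3 hours.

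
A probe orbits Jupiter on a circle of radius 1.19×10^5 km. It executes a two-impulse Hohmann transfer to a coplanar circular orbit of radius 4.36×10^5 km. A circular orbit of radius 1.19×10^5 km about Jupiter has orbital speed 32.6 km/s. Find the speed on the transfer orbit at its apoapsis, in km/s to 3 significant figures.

v = 11.2 km/s

From the circular-orbit relation v² = μ/r at r = 1.19×10^5 km: μ = v²r = (32.6)² × 1.19×10^5 = 1.26468×10^8 km³/s².
The Hohmann ellipse has a_t = (r₁ + r₂)/2 = 2.775×10^5 km.
At apoapsis, r = 4.360×10^5 km.
Applying v² = μ(2/r − 1/a_t): v = 11.15 km/s.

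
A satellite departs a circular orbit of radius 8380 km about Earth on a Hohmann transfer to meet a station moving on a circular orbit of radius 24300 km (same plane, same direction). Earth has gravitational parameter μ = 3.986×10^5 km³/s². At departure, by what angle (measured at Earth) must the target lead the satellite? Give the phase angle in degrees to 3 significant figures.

φ = 80.7°

Transfer-ellipse semi-major axis a_t = (r₁ + r₂)/2 = (8380 + 24300)/2 = 16340 km.
The half-period of the transfer ellipse is t = π√(a_t³/μ) = 10393.4 s.
The target's mean motion on its circular orbit is ω₂ = √(μ/r₂³) = 1.66671×10^-4 rad/s.
Angle swept by the target during transfer: ω₂·t = 1.73228 rad = 99.252°.
The satellite traverses 180° on the transfer ellipse, so the target must lead by 180° − 99.252° = 80.7°.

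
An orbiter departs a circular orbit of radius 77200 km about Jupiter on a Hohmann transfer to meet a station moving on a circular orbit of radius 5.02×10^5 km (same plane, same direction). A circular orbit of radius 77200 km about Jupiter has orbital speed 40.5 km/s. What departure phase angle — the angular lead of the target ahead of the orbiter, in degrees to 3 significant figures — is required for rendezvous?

φ = 101°

From the circular-orbit relation v² = μ/r at r = 77200 km: μ = v²r = (40.5)² × 77200 = 1.26627×10^8 km³/s².
The Hohmann ellipse has a_t = (r₁ + r₂)/2 = 2.896×10^5 km.
The half-period of the transfer ellipse is t = π√(a_t³/μ) = 43509.49 s.
The target's mean motion on its circular orbit is ω₂ = √(μ/r₂³) = 3.163793×10^-5 rad/s.
Angle swept by the target during transfer: ω₂·t = 1.3766 rad = 78.87°.
The orbiter traverses 180° on the transfer ellipse, so the target must lead by 180° − 78.87° = 101°.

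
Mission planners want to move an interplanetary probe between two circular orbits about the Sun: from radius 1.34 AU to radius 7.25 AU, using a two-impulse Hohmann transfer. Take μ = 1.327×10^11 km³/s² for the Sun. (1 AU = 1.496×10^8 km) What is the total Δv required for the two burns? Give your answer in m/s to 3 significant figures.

In km: r₁ = 1.34 × 1.496×10^8 = 2.00464×10^8 km; r₂ = 7.25 × 1.496×10^8 = 1.0846×10^9 km.
Semi-major axis of the transfer orbit: a_t = (2.00464×10^8 + 1.0846×10^9)/2 = 6.42532×10^8 km.
Circular speed at r₁: v₁ = √(μ/r₁) = √(1.327×10^11/2.00464×10^8) = 25.729 km/s.
Transfer-orbit speed at r₁ (vis-viva): v_p = √[μ(2/r₁ − 1/a_t)] = 33.428 km/s.
First burn Δv₁ = |v_p − v₁| = 7.699 km/s.
At r₂, v₂ = √(μ/r₂) = 11.061 km/s.
Transfer-orbit speed at r₂: v_a = √[μ(2/r₂ − 1/a_t)] = 6.1783 km/s.
Second burn Δv₂ = |v₂ − v_a| = 4.883 km/s.
Δv = Δv₁ + Δv₂ = 7.699 + 4.883 = 12.58 km/s.

Δv = 12600 m/s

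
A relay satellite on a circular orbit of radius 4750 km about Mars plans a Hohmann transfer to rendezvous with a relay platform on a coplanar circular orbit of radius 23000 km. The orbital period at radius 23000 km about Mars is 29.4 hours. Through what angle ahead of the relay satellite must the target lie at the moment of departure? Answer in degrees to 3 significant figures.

From Kepler's third law T² = 4π²r³/μ at r = 23000 km, T = 29.4 hours = 29.4 × 3600 s = 1.0584×10^5 s: μ = 4π²r³/T² = 42878.9 km³/s².
Semi-major axis of the transfer orbit: a_t = (4750 + 23000)/2 = 13875 km.
Transfer time t = π√(a_t³/μ) = 24800 s.
The target's mean motion on its circular orbit is ω₂ = √(μ/r₂³) = 5.936×10^-5 rad/s.
Angle swept by the target during transfer: ω₂·t = 1.472 rad = 84.34°.
The relay satellite traverses 180° on the transfer ellipse, so the target must lead by 180° − 84.34° = 95.7°.

φ = 95.7°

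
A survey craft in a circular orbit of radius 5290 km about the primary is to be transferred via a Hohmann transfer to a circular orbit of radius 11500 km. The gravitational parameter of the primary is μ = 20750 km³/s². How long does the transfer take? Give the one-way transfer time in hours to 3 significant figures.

Semi-major axis of the transfer orbit: a_t = (5290 + 11500)/2 = 8395 km.
Transfer time t = π√(a_t³/μ) = π√((8395)³ / 20750) = 16780 s.
Converting: 16780 s ÷ 3600 s/hour = 4.66 hours.

t = 4.66 hours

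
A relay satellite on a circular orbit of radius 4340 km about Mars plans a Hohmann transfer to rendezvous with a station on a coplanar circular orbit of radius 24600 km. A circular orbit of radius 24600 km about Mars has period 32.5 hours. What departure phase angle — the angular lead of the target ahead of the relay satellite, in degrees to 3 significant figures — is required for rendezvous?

φ = 98.8°

From Kepler's third law T² = 4π²r³/μ at r = 24600 km, T = 32.5 hours = 32.5 × 3600 s = 1.170×10^5 s: μ = 4π²r³/T² = 42933.2 km³/s².
The Hohmann ellipse has a_t = (r₁ + r₂)/2 = 14470 km.
Transfer time t = π√(a_t³/μ) = 26391.0 s.
The target's mean motion on its circular orbit is ω₂ = √(μ/r₂³) = 5.37024×10^-5 rad/s.
Angle swept by the target during transfer: ω₂·t = 1.41726 rad = 81.20°.
The relay satellite traverses 180° on the transfer ellipse, so the target must lead by 180° − 81.20° = 98.8°.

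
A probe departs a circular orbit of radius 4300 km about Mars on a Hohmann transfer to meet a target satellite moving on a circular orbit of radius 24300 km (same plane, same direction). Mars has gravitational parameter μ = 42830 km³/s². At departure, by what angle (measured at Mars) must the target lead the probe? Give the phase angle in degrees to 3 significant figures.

Semi-major axis of the transfer orbit: a_t = (4300 + 24300)/2 = 14300 km.
The half-period of the transfer ellipse is t = π√(a_t³/μ) = 25960 s.
Target angular speed ω₂ = √(μ/r₂³) = 5.463×10^-5 rad/s.
Angle swept by the target during transfer: ω₂·t = 1.4182 rad = 81.26°.
Arrival is 180° from departure on the ellipse, so φ = 180° − 81.26° = 98.7°.

φ = 98.7°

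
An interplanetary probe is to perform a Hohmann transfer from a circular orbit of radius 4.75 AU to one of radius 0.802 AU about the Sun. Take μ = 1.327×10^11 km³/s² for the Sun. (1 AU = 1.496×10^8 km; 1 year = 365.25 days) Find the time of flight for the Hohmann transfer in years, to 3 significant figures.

t = 2.31 years

In km: r₁ = 4.75 × 1.496×10^8 = 7.106×10^8 km; r₂ = 0.802 × 1.496×10^8 = 1.199792×10^8 km.
Semi-major axis of the transfer orbit: a_t = (7.106×10^8 + 1.199792×10^8)/2 = 4.152896×10^8 km.
Transfer time t = π√(a_t³/μ) = π√((4.152896×10^8)³ / 1.327×10^11) = 7.299×10^7 s.
Converting: 7.299×10^7 s ÷ 3.15576×10^7 s/year (365.25 × 86400) = 2.31 years.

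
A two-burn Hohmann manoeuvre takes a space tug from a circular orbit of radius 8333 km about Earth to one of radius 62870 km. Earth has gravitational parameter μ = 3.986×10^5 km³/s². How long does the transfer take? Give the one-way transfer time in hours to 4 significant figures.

t = 9.285 hours

The Hohmann ellipse has a_t = (r₁ + r₂)/2 = 35601.5 km.
Transfer time t = π√(a_t³/μ) = π√((35601.5)³ / 3.986×10^5) = 33426 s.
Converting: 33426 s ÷ 3600 s/hour = 9.285 hours.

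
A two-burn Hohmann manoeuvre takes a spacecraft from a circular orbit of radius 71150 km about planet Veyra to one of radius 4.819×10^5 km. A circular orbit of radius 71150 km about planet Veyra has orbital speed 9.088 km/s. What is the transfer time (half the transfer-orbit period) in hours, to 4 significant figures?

t = 52.35 hours

From the circular-orbit relation v² = μ/r at r = 71150 km: μ = v²r = (9.088)² × 71150 = 5.87640×10^6 km³/s².
Transfer-ellipse semi-major axis a_t = (r₁ + r₂)/2 = (71150 + 4.819×10^5)/2 = 2.76525×10^5 km.
Transfer time t = π√(a_t³/μ) = π√((2.76525×10^5)³ / 5.87640×10^6) = 1.8845×10^5 s.
Converting: 1.8845×10^5 s ÷ 3600 s/hour = 52.35 hours.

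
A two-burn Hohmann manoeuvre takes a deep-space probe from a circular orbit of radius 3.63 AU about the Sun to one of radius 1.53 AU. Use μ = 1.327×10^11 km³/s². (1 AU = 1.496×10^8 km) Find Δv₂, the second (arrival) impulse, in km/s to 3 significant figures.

In km: r₁ = 3.63 × 1.496×10^8 = 5.43048×10^8 km; r₂ = 1.53 × 1.496×10^8 = 2.28888×10^8 km.
The Hohmann ellipse has a_t = (r₁ + r₂)/2 = 3.85968×10^8 km.
Circular speed at r = 2.28888×10^8 km: v_c = √(μ/r) = 24.0782 km/s.
Vis-viva on the transfer ellipse at r = 2.28888×10^8 km gives v_t = √[μ(2/r − 1/a_t)] = 28.5606 km/s.
Δv₂ = |v_t − v_c| = |28.5606 − 24.0782| = 4.482 km/s.

Δv₂ = 4.48 km/s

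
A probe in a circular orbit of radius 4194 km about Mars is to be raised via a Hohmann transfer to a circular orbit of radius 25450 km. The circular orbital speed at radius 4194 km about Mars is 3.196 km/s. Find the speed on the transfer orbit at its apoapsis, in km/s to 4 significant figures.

From the circular-orbit relation v² = μ/r at r = 4194 km: μ = v²r = (3.196)² × 4194 = 42839.3 km³/s².
The Hohmann ellipse has a_t = (r₁ + r₂)/2 = 14822 km.
The apoapsis of the transfer ellipse is at r = 25450 km.
Vis-viva: v = √[μ(2/r − 1/a_t)] = √[42839.3 × (2/25450 − 1/14822)] = 0.6901 km/s.

v = 0.6901 km/s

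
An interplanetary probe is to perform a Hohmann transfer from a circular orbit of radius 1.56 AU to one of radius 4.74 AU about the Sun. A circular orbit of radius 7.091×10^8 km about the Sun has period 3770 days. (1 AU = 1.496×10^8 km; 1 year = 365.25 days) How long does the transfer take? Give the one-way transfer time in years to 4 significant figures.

t = 2.796 years

From Kepler's third law T² = 4π²r³/μ at r = 7.091×10^8 km, T = 3770 days = 3770 × 86400 s = 3.25728×10^8 s: μ = 4π²r³/T² = 1.32670×10^11 km³/s².
In km: r₁ = 1.56 × 1.496×10^8 = 2.33376×10^8 km; r₂ = 4.74 × 1.496×10^8 = 7.09104×10^8 km.
Semi-major axis of the transfer orbit: a_t = (2.33376×10^8 + 7.09104×10^8)/2 = 4.7124×10^8 km.
Half the transfer-orbit period gives t = π√(a_t³/μ) = 8.823×10^7 s.
Converting: 8.823×10^7 s ÷ 3.15576×10^7 s/year (365.25 × 86400) = 2.796 years.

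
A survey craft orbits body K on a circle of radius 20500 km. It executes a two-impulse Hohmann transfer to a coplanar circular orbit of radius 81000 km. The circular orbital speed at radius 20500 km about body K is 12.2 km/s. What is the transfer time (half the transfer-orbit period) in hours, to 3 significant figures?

From the circular-orbit relation v² = μ/r at r = 20500 km: μ = v²r = (12.2)² × 20500 = 3.05122×10^6 km³/s².
Transfer-ellipse semi-major axis a_t = (r₁ + r₂)/2 = (20500 + 81000)/2 = 50750 km.
Half the transfer-orbit period gives t = π√(a_t³/μ) = 20560 s.
Converting: 20560 s ÷ 3600 s/hour = 5.71 hours.

t = 5.71 hours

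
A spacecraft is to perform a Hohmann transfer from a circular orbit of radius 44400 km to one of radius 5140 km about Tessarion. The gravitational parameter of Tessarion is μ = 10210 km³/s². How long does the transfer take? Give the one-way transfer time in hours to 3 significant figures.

Semi-major axis of the transfer orbit: a_t = (44400 + 5140)/2 = 24770 km.
Transfer time t = π√(a_t³/μ) = π√((24770)³ / 10210) = 1.212×10^5 s.
Converting: 1.212×10^5 s ÷ 3600 s/hour = 33.7 hours.

t = 33.7 hours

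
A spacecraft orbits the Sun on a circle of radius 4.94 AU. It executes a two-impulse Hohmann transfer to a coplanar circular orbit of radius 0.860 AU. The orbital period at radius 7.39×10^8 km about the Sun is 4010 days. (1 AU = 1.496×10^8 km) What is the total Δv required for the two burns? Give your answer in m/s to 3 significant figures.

Δv = 15900 m/s

From Kepler's third law T² = 4π²r³/μ at r = 7.39×10^8 km, T = 4010 days = 4010 × 86400 s = 3.46464×10^8 s: μ = 4π²r³/T² = 1.32732×10^11 km³/s².
In km: r₁ = 4.94 × 1.496×10^8 = 7.39024×10^8 km; r₂ = 0.860 × 1.496×10^8 = 1.28656×10^8 km.
Semi-major axis of the transfer orbit: a_t = (7.39024×10^8 + 1.28656×10^8)/2 = 4.3384×10^8 km.
Circular speed at r₁: v₁ = √(μ/r₁) = √(1.32732×10^11/7.39024×10^8) = 13.402 km/s.
Transfer-orbit speed at r₁ (vis-viva): v_a = √[μ(2/r₁ − 1/a_t)] = 7.2981 km/s.
First burn Δv₁ = |v_a − v₁| = 6.104 km/s.
Circular speed at r₂: v₂ = √(μ/r₂) = 32.120 km/s.
Transfer-orbit speed at r₂: v_p = √[μ(2/r₂ − 1/a_t)] = 41.922 km/s.
Second burn Δv₂ = |v₂ − v_p| = 9.802 km/s.
Δv = Δv₁ + Δv₂ = 6.104 + 9.802 = 15.91 km/s.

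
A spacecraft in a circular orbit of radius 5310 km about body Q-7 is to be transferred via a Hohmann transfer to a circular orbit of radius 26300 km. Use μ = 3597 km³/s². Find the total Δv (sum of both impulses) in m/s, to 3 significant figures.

Transfer-ellipse semi-major axis a_t = (r₁ + r₂)/2 = (5310 + 26300)/2 = 15805 km.
At r₁ the circular-orbit speed is v₁ = √(μ/r₁) = 0.82304 km/s.
On the transfer ellipse at r₁, vis-viva gives v_p = √[μ(2/r₁ − 1/a_t)] = 1.0617 km/s.
First burn Δv₁ = |v_p − v₁| = 0.23866 km/s.
Circular speed at r₂: v₂ = √(μ/r₂) = 0.36982 km/s.
Transfer-orbit speed at r₂: v_a = √[μ(2/r₂ − 1/a_t)] = 0.21436 km/s.
Second burn Δv₂ = |v₂ − v_a| = 0.15546 km/s.
Δv = Δv₁ + Δv₂ = 0.23866 + 0.15546 = 0.3941 km/s.

Δv = 394 m/s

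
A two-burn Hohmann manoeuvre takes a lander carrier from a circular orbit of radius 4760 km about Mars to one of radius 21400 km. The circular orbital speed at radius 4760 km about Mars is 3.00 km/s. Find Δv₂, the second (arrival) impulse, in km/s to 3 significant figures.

Δv₂ = 0.561 km/s

From the circular-orbit relation v² = μ/r at r = 4760 km: μ = v²r = (3.00)² × 4760 = 42840.0 km³/s².
Semi-major axis of the transfer orbit: a_t = (4760 + 21400)/2 = 13080 km.
On the circular orbit at r = 21400 km, v_c = √(μ/r) = 1.41487 km/s.
Vis-viva on the transfer ellipse at r = 21400 km gives v_t = √[μ(2/r − 1/a_t)] = 0.853527 km/s.
Δv₂ = |v_t − v_c| = |0.853527 − 1.41487| = 0.5613 km/s.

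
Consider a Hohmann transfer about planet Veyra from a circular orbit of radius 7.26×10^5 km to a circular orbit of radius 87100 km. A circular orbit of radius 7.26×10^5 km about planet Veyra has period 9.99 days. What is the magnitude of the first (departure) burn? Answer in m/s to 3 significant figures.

From Kepler's third law T² = 4π²r³/μ at r = 7.26×10^5 km, T = 9.99 days = 9.99 × 86400 s = 8.63136×10^5 s: μ = 4π²r³/T² = 2.02773×10^7 km³/s².
Transfer-ellipse semi-major axis a_t = (r₁ + r₂)/2 = (7.260×10^5 + 87100)/2 = 4.0655×10^5 km.
On the circular orbit at r = 7.260×10^5 km, v_c = √(μ/r) = 5.285 km/s.
Transfer-orbit speed at the same r (vis-viva, a = a_t): v_t = √[μ(2/r − 1/a_t)] = 2.446 km/s.
Δv₁ = |v_t − v_c| = |2.446 − 5.285| = 2.839 km/s.

Δv₁ = 2840 m/s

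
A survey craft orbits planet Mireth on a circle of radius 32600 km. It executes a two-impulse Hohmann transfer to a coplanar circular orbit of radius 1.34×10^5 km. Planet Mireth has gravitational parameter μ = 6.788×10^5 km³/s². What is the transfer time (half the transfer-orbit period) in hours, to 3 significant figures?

Transfer-ellipse semi-major axis a_t = (r₁ + r₂)/2 = (32600 + 1.340×10^5)/2 = 83300 km.
By Kepler's third law the transfer-orbit period is T = 2π√(a_t³/μ), so t = T/2 = 91670 s.
Converting: 91670 s ÷ 3600 s/hour = 25.5 hours.

t = 25.5 hours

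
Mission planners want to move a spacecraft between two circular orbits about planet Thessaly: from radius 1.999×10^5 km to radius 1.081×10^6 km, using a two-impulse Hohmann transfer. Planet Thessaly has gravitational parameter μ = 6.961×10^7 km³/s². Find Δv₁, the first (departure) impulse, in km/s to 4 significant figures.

Δv₁ = 5.583 km/s

The Hohmann ellipse has a_t = (r₁ + r₂)/2 = 6.4045×10^5 km.
On the circular orbit at r = 1.999×10^5 km, v_c = √(μ/r) = 18.661 km/s.
Transfer-orbit speed at the same r (vis-viva, a = a_t): v_t = √[μ(2/r − 1/a_t)] = 24.244 km/s.
Δv₁ = |v_t − v_c| = |24.244 − 18.661| = 5.583 km/s.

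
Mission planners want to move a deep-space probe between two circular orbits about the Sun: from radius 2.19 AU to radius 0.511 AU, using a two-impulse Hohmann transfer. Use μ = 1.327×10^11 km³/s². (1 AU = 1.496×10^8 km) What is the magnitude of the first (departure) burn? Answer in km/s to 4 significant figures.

Δv₁ = 7.746 km/s

In km: r₁ = 2.19 × 1.496×10^8 = 3.27624×10^8 km; r₂ = 0.511 × 1.496×10^8 = 7.64456×10^7 km.
Transfer-ellipse semi-major axis a_t = (r₁ + r₂)/2 = (3.27624×10^8 + 7.64456×10^7)/2 = 2.020348×10^8 km.
On the circular orbit at r = 3.27624×10^8 km, v_c = √(μ/r) = 20.126 km/s.
Vis-viva on the transfer ellipse at r = 3.27624×10^8 km gives v_t = √[μ(2/r − 1/a_t)] = 12.380 km/s.
Δv₁ = |v_t − v_c| = |12.380 − 20.126| = 7.746 km/s.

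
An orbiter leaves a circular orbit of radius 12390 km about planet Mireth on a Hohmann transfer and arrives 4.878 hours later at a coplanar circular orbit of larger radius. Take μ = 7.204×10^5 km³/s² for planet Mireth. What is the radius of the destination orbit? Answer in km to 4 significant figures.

r₂ = 44080 km

Transfer time t = 4.878 hours = 17560.8 s, and t = π√(a_t³/μ).
So a_t = (μ t²/π²)^(1/3) = (7.204×10^5 × (17560.8)² / π²)^(1/3) = 28235 km.
Since a_t = (r₁ + r₂)/2, r₂ = 2a_t − r₁ = 2×28235 − 12390 = 44080 km.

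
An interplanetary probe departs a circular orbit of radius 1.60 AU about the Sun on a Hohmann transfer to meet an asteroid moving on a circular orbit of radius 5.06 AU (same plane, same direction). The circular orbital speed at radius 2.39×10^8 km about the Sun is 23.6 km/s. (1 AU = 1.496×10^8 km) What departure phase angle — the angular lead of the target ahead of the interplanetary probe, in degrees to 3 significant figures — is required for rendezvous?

φ = 83.9°

From the circular-orbit relation v² = μ/r at r = 2.39×10^8 km: μ = v²r = (23.6)² × 2.39×10^8 = 1.33113×10^11 km³/s².
In km: r₁ = 1.60 × 1.496×10^8 = 2.3936×10^8 km; r₂ = 5.06 × 1.496×10^8 = 7.56976×10^8 km.
Semi-major axis of the transfer orbit: a_t = (2.3936×10^8 + 7.56976×10^8)/2 = 4.98168×10^8 km.
Transfer time t = π√(a_t³/μ) = 9.5742×10^7 s.
Target angular speed ω₂ = √(μ/r₂³) = 1.7518×10^-8 rad/s.
Angle swept by the target during transfer: ω₂·t = 1.6772 rad = 96.10°.
The interplanetary probe traverses 180° on the transfer ellipse, so the target must lead by 180° − 96.10° = 83.9°.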